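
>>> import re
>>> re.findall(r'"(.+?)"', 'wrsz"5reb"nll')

Scanning left to right: at [4:10] match '"5reb"', group 1 = '5reb'.
Because there's exactly one group, `findall` drops the full match and keeps group 1 from the one hit.

['5reb']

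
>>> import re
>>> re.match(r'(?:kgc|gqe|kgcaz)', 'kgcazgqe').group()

'kgc'

Alternation tries branches left to right and keeps the first one that lets the overall match succeed at that position.
`re.match` won't scan ahead — the pattern has to work from the very first character.
The match spans [0:3] → 'kgc'.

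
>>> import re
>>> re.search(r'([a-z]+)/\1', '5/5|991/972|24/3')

None

`\1` is not a pattern — it's the concrete string captured by group 1, re-applied verbatim.
`search` walks the string left to right and returns the first match it finds.
Here nothing in the string fits, so the call returns None.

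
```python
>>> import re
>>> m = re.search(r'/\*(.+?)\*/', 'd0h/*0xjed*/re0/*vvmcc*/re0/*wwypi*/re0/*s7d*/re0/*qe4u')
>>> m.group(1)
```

'0xjed'

A `+?`/`*?`/`{m,n}?` starts at its minimum and grows only as far as needed for what follows to match.
`re.search` tries every starting position until one works.
The match spans [3:12] → '/*0xjed*/'.
Captured: group 1 = '0xjed'.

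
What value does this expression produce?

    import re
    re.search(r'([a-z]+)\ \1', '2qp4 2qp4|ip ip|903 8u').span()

(10, 15)

`\1` has to match the exact text group 1 already captured.
The match spans [10:15] → 'ip ip'.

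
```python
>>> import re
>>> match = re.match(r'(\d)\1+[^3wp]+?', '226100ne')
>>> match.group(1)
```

'2'

After group 1 captures some text, `\1` only succeeds where that same text appears again.
`re.match` only tries the pattern at the start of the string.
The match spans [0:3] → '226'.
Captured: group 1 = '2'.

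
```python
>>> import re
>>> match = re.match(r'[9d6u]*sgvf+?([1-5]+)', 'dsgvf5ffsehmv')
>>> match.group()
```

'dsgvf5'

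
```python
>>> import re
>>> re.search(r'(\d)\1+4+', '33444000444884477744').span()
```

(0, 5)

After group 1 captures some text, `\1` only succeeds where that same text appears again.
The match spans [0:5] → '33444'.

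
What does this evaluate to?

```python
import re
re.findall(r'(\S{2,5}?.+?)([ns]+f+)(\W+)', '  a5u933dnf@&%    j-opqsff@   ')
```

[('a5u933d', 'nf', '@&%    '), ('j-opq', 'sff', '@   ')]

Lazy quantifiers expand one character at a time until the remainder of the pattern can match.
Multiple groups make `findall` return tuples — one 3-tuple for each match.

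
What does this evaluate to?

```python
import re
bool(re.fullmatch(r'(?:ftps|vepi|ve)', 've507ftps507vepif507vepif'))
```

False

`fullmatch` succeeds only if the pattern covers the string from start to end.
Here the string isn't matched end-to-end, so the call returns None, and `bool(None)` is False.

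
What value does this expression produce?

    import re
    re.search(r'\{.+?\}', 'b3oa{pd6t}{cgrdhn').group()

The match spans [4:10] → '{pd6t}'.

'{pd6t}'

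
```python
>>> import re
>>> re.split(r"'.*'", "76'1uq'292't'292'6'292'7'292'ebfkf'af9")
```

['76', 'af9']

Matches to split on: at [2:35] → "'1uq'292't'292'6'292'7'292'ebfkf'".
Each match becomes a cut point; 2 segments remain.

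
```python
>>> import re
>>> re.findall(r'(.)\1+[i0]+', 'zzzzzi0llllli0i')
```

`\1` has to match the exact text group 1 already captured.
Scanning left to right: at [0:7] match 'zzzzzi0', group 1 = 'z'; at [7:15] match 'llllli0i', group 1 = 'l'.
With a single group, `findall` returns only what that group captured — 2 items.

['z', 'l']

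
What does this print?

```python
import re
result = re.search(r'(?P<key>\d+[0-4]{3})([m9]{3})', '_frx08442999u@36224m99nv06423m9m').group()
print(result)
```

08442999

The pattern matches one or more of a digit, then exactly 3 of a character in [0-4] (captured as 'key'); then exactly 3 of one of [m9] (captured).
The match spans [4:12] → '08442999'.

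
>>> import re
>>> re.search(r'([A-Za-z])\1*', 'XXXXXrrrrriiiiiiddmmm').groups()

('X',)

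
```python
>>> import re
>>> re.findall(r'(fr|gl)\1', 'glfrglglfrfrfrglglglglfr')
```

['gl', 'fr', 'gl', 'gl']

The backreference `\1` re-matches whatever the first group consumed, character for character.
`findall` collects group 1 from each match (4 total).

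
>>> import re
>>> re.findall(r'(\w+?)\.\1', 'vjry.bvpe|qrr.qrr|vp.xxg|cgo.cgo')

`\1` is not a pattern — it's the concrete string captured by group 1, re-applied verbatim.
Scanning left to right: at [10:17] match 'qrr.qrr', group 1 = 'qrr'; at [25:32] match 'cgo.cgo', group 1 = 'cgo'.
With a single group, `findall` returns only what that group captured — 2 items.

['qrr', 'cgo']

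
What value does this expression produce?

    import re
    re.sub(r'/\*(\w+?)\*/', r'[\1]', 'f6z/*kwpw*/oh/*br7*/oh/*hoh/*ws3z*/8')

Each match is replaced using the text its own group 1 captured.

'f6z[kwpw]oh[br7]oh/*hoh[ws3z]8'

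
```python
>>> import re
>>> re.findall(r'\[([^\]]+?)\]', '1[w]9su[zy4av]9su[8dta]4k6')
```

`findall` collects group 1 from each match (3 total).

['w', 'zy4av', '8dta']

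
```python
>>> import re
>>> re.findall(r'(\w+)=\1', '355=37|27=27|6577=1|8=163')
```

A backreference is literal: `\1` must see the identical characters the first group matched.
Matches: at [7:12] match '27=27', group 1 = '27'.
Because there's exactly one group, `findall` drops the full match and keeps group 1 from the one hit.

['27']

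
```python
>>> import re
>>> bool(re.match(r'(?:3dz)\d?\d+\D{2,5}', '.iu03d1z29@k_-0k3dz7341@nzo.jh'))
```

False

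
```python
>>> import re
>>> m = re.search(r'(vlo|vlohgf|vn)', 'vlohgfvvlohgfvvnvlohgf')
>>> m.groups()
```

Branches in `(...|...)` are attempted left-to-right; the first branch that allows the whole pattern to succeed is taken.
`re.search` tries every starting position until one works.
The match spans [0:3] → 'vlo'.
Captured: group 1 = 'vlo'.

('vlo',)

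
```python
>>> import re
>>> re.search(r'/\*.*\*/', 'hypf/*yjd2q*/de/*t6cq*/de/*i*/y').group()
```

'/*yjd2q*/de/*t6cq*/de/*i*/'

The match spans [4:30] → '/*yjd2q*/de/*t6cq*/de/*i*/'.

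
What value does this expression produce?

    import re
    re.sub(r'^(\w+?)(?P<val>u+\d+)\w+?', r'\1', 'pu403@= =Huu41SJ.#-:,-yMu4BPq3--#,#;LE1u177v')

'p@= =Huu41SJ.#-:,-yMu4BPq3--#,#;LE1u177v'

This matches anchored at the start of the string; then one or more of a word character (lazy) (captured); then one or more of the literal 'u', then one or more of a digit (captured as 'val'); then one or more of a word character (lazy).
Matches: at [0:5] → 'pu403'.
The replacement refers to a captured group, so each match is rewritten using its own captured text.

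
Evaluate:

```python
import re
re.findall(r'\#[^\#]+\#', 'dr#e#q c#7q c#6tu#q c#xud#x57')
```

['#e#', '#7q c#', '#q c#']

Matches: at [2:5] → '#e#'; at [8:14] → '#7q c#'; at [17:22] → '#q c#'.
Since nothing is captured, `findall` lists the 3 matched substrings directly.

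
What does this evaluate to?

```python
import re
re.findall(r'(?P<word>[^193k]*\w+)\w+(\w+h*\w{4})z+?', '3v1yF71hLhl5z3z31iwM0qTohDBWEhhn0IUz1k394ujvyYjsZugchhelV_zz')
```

This matches zero or more of any character except [193k], then one or more of a word character (captured as 'word'); then one or more of a word character; then one or more of a word character, then zero or more of the literal 'h', then exactly 4 of a word character (captured); then one or more of a literal 'z' (lazy).
2 groups means the one result is a tuple of 2 captured strings — 1 here.

[('3v1yF71hLhl5z3z31iwM0qTohDBWEhhn0IUz1k394ujvyYjsZugch', 'elV_z')]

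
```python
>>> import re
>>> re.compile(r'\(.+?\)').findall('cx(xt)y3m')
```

['(xt)']

Matches: at [2:6] → '(xt)'.
Since nothing is captured, `findall` lists the 1 matched substring directly.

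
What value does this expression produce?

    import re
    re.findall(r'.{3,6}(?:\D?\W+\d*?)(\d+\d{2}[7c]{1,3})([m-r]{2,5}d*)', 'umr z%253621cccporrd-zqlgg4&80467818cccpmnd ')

[('253621ccc', 'porrd'), ('80467818ccc', 'pmnd')]

Pattern: 3 to 6 of any character; then optionally a non-digit, then one or more of a non-word character, then zero or more of a digit (lazy) (non-capturing group); then one or more of a digit, then exactly 2 of a digit, then 1 to 3 of one of [7c] (captured); then 2 to 5 of a character in [m-r], then zero or more of the literal 'd' (captured).
With the lazy modifier that quantifier settles for the fewest repetitions that let the rest of the pattern succeed (the atoms after it are unaffected and can still be greedy).
Walking the string: at [0:20] match 'umr z%253621cccporrd', groups = ('253621ccc', 'porrd'); at [21:43] match 'zqlgg4&80467818cccpmnd', groups = ('80467818ccc', 'pmnd').
2 groups means each result is a tuple of 2 captured strings — 2 here.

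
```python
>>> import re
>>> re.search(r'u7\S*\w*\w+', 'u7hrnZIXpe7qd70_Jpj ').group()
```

The match spans [0:19] → 'u7hrnZIXpe7qd70_Jpj'.

'u7hrnZIXpe7qd70_Jpj'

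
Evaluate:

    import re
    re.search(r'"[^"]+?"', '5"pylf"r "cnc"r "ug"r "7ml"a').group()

`re.search` scans for the first position where the pattern succeeds.
The match spans [1:7] → '"pylf"'.

'"pylf"'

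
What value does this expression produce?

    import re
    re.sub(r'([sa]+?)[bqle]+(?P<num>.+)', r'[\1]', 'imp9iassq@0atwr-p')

'imp9i[ass]'

The pattern matches one or more of one of [sa] (lazy) (captured); then one or more of one of [bqle]; then one or more of any character (captured as 'num').
Matches: at [5:17] → 'assq@0atwr-p'.
The replacement refers to a captured group, so each match is rewritten using its own captured text.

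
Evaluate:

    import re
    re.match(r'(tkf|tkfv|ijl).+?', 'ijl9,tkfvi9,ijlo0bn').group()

'ijl9'

`match` is anchored at position 0; if the pattern doesn't fit there, it returns None.
The match spans [0:4] → 'ijl9'.
Captured: group 1 = 'ijl'.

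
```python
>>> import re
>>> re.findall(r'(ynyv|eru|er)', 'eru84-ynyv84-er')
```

['eru', 'ynyv', 'er']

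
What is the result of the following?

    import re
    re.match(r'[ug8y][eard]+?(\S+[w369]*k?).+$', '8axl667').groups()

('xl66',)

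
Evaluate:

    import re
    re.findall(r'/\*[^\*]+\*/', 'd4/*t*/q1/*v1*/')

['/*t*/', '/*v1*/']

Since nothing is captured, `findall` lists the 2 matched substrings directly.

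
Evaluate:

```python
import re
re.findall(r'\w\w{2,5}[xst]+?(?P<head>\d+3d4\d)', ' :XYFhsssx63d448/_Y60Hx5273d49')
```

The pattern matches a word character, then 2 to 5 of a word character; then one or more of one of [xst] (lazy); then one or more of a digit, then the literal '3d4', then a digit (captured as 'head').
Walking the string: at [2:15] match 'XYFhsssx63d44', group 1 = '63d44'; at [17:30] match '_Y60Hx5273d49', group 1 = '5273d49'.
With a single group, `findall` returns only what that group captured — 2 items.

['63d44', '5273d49']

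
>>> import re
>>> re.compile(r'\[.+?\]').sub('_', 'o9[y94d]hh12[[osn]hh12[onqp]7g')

Each match is replaced by '_'.

'o9_hh12_hh12_7g'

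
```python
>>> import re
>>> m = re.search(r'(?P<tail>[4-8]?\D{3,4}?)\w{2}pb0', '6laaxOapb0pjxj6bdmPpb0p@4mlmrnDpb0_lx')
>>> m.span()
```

(0, 10)

The match spans [0:10] → '6laaxOapb0'.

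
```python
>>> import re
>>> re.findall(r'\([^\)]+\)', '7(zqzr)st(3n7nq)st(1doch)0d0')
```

['(zqzr)', '(3n7nq)', '(1doch)']

No capturing groups, so `findall` returns the 3 full match strings.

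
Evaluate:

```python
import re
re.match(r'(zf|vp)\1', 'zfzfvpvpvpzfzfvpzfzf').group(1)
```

'zf'

The match spans [0:4] → 'zfzf'.
Captured: group 1 = 'zf'.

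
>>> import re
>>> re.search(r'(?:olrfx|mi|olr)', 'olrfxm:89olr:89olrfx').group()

'olrfx'

Branches in `(...|...)` are attempted left-to-right; the first branch that allows the whole pattern to succeed is taken.
The match spans [0:5] → 'olrfx'.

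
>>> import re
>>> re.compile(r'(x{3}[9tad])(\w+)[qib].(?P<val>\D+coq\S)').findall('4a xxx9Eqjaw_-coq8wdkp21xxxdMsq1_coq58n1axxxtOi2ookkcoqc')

[('xxx9', 'E', 'aw_-coq8'), ('xxxd', 'Msq1_coq58n1axxxtO', 'ookkcoqc')]

Multiple groups make `findall` return tuples — one 3-tuple for each match.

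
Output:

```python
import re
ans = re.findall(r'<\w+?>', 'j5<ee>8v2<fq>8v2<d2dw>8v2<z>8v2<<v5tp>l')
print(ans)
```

No capturing groups, so `findall` returns the 5 full match strings.

['<ee>', '<fq>', '<d2dw>', '<z>', '<v5tp>']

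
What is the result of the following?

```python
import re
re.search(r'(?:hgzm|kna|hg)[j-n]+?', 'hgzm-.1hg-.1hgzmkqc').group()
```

'hgzmk'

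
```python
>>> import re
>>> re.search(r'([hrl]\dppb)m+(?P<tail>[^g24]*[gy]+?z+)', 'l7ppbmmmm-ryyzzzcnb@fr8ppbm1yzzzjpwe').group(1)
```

The pattern matches one of [hrl], then a digit, then the literal 'ppb' (captured); then one or more of a literal 'm'; then zero or more of any character except [g24], then one or more of one of [gy] (lazy), then one or more of a literal 'z' (captured as 'tail').
`re.search` scans for the first position where the pattern succeeds.
The match spans [0:32] → 'l7ppbmmmm-ryyzzzcnb@fr8ppbm1yzzz'.
Captured: group 1 = 'l7ppb', group 2 = '-ryyzzzcnb@fr8ppbm1yzzz'.

'l7ppb'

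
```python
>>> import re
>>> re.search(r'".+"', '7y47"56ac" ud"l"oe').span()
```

`re.search` tries every starting position until one works.
The match spans [4:16] → '"56ac" ud"l"'.

(4, 16)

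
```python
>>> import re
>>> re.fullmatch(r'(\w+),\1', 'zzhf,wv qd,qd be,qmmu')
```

After group 1 captures some text, `\1` only succeeds where that same text appears again.
`re.fullmatch` is like wrapping the pattern in `^…$` (in single-line mode).
Here the pattern can't cover the whole string, so the call returns None.

None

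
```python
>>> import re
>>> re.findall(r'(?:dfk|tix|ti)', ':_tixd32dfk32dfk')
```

Branches in `(...|...)` are attempted left-to-right; the first branch that allows the whole pattern to succeed is taken.
Scanning left to right: at [2:5] → 'tix'; at [8:11] → 'dfk'; at [13:16] → 'dfk'.
With no groups in the pattern, `findall` gives back each whole match — 3 here.

['tix', 'dfk', 'dfk']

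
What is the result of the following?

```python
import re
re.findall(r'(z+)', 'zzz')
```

This matches one or more of a literal 'z' (captured).
Scanning left to right: at [0:3] match 'zzz', group 1 = 'zzz'.
Because there's exactly one group, `findall` drops the full match and keeps group 1 from the one hit.

['zzz']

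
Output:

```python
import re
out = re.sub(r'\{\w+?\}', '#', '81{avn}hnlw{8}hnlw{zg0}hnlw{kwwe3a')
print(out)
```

81#hnlw#hnlw#hnlw{kwwe3a

Every occurrence is swapped for '#'.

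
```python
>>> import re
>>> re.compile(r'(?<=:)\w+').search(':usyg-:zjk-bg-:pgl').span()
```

(1, 5)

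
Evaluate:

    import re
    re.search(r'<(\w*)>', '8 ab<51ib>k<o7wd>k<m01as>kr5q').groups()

('51ib',)

`search` walks the string left to right and returns the first match it finds.
The match spans [4:10] → '<51ib>'.
Captured: group 1 = '51ib'.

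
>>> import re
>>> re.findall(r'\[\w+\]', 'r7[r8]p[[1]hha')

['[r8]', '[1]']

Matches: at [2:6] → '[r8]'; at [8:11] → '[1]'.
No capturing groups, so `findall` returns the 2 full match strings.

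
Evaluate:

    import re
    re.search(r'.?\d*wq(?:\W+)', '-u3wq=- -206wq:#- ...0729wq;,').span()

(1, 9)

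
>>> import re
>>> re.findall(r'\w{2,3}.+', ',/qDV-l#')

With no groups in the pattern, `findall` gives back each whole match — 1 here.

['qDV-l#']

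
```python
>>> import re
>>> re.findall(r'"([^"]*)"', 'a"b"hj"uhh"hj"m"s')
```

['b', 'uhh', 'm']

With a single group, `findall` returns only what that group captured — 3 items.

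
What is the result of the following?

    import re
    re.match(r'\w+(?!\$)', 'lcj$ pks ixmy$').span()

(0, 2)

The negative lookahead/lookbehind blocks any match where the forbidden context is present.
`re.match` only tries the pattern at the start of the string.
The match spans [0:2] → 'lc'.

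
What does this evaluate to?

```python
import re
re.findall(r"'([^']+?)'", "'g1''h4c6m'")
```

`findall` collects group 1 from each match (2 total).

['g1', 'h4c6m']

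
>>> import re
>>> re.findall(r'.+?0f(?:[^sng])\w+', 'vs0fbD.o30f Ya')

['vs0fbD', '.o30f Ya']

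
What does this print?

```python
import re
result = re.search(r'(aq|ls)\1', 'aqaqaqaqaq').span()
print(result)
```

(0, 4)

A backreference is literal: `\1` must see the identical characters the first group matched.
`search` walks the string left to right and returns the first match it finds.
The match spans [0:4] → 'aqaq'.
Captured: group 1 = 'aq'.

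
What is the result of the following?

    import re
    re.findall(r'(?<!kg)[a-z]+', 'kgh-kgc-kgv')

['kgh', 'kgc', 'kgv']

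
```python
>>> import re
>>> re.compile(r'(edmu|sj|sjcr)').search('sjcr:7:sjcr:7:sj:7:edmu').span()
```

(0, 2)

Alternation tries branches left to right and keeps the first one that lets the overall match succeed at that position.
`re.search` scans for the first position where the pattern succeeds.
The match spans [0:2] → 'sj'.
Captured: group 1 = 'sj'.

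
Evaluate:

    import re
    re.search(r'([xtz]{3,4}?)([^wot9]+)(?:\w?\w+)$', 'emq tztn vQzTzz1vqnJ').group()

'tztn vQzTzz1vqnJ'

The pattern matches 3 to 4 of one of [xtz] (lazy) (captured); then one or more of any character except [wot9] (captured); then optionally a word character, then one or more of a word character (non-capturing group); then anchored at the end.
`re.search` tries every starting position until one works.
The match spans [4:20] → 'tztn vQzTzz1vqnJ'.
Captured: group 1 = 'tzt', group 2 = 'n vQzTzz1vqn'.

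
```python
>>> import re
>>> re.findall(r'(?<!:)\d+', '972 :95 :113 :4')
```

['972', '5', '13']

`(?!…)`/`(?<!…)` only lets a position through if the neighbouring text does NOT match; no characters are consumed.
Walking the string: at [0:3] → '972'; at [6:7] → '5'; at [10:12] → '13'.
With no groups in the pattern, `findall` gives back each whole match — 3 here.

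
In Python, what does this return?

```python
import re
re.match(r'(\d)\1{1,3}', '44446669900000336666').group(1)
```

The match spans [0:4] → '4444'.
Captured: group 1 = '4'.

'4'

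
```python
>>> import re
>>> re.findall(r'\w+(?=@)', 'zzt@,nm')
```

Lookahead/lookbehind check context without consuming it, so the matched span excludes the asserted characters.
No capturing groups, so `findall` returns the 1 full match string.

['zzt']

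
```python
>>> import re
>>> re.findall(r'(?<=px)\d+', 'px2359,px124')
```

The lookaround is zero-width — it requires the adjacent text to match without consuming it, so the asserted text isn't part of the match.
`findall` yields the raw match text (2 of them) because the pattern has no groups.

['2359', '124']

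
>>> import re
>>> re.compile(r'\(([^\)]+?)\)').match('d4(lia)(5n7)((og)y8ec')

None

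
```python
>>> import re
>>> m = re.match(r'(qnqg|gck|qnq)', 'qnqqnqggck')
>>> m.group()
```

'qnq'

With `match`, the pattern is implicitly anchored at the beginning.
The match spans [0:3] → 'qnq'.
Captured: group 1 = 'qnq'.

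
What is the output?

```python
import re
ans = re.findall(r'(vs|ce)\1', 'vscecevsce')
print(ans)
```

['ce']

`\1` has to match the exact text group 1 already captured.
`findall` collects group 1 from the one match (1 total).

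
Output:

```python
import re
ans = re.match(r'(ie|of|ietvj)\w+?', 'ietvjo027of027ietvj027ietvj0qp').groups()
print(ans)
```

('ie',)

The match spans [0:3] → 'iet'.
Captured: group 1 = 'ie'.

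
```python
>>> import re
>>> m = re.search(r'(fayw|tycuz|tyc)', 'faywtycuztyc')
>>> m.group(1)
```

'fayw'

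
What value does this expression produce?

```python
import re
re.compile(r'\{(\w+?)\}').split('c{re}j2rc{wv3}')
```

['c', 're', 'j2rc', 'wv3', '']

Matches to split on: at [1:5] → '{re}'; at [9:14] → '{wv3}'.
`re.split` interleaves the captured-group text with the surrounding fragments.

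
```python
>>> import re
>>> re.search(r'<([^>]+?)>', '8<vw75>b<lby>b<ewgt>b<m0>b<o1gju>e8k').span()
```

The match spans [1:7] → '<vw75>'.

(1, 7)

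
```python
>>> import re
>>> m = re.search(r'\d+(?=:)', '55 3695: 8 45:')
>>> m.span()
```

(3, 7)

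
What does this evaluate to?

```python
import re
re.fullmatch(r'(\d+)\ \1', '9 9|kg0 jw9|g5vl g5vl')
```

`\1` is not a pattern — it's the concrete string captured by group 1, re-applied verbatim.
`re.fullmatch` is like wrapping the pattern in `^…$` (in single-line mode).
Here there's no way to consume every character, so the call returns None.

None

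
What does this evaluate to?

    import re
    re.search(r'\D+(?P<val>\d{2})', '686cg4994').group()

'cg49'

This matches one or more of a non-digit; then exactly 2 of a digit (captured as 'val').
`search` walks the string left to right and returns the first match it finds.
The match spans [3:7] → 'cg49'.
Captured: group 1 = '49'.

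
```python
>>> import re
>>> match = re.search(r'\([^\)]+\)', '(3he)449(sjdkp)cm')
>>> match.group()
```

'(3he)'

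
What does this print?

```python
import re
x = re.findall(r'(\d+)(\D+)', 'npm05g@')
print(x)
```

[('05', 'g@')]

The pattern matches one or more of a digit (captured); then one or more of a non-digit (captured).
Walking the string: at [3:7] match '05g@', groups = ('05', 'g@').
`findall` packs the 2 group values into a tuple for every match.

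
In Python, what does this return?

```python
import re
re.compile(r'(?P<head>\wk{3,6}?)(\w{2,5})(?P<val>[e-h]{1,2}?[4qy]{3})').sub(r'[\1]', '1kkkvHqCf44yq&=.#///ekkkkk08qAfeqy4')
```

'[1kkk]q&=.#///[ekkkk]'

The pattern matches a word character, then 3 to 6 of a literal 'k' (lazy) (captured as 'head'); then 2 to 5 of a word character (captured); then 1 to 2 of a character in [e-h] (lazy), then exactly 3 of one of [4qy] (captured as 'val').
With the lazy modifier that quantifier settles for the fewest repetitions that let the rest of the pattern succeed (the atoms after it are unaffected and can still be greedy).
Matches: at [0:12] → '1kkkvHqCf44y'; at [20:35] → 'ekkkkk08qAfeqy4'.
Each match is replaced using the text its own group 1 captured.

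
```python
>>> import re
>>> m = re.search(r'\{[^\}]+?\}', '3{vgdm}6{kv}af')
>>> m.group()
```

'{vgdm}'

The match spans [1:7] → '{vgdm}'.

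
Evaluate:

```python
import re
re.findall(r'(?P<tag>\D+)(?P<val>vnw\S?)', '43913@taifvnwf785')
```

[('@taif', 'vnwf')]

Pattern: one or more of a non-digit (captured as 'tag'); then the literal 'vnw', then optionally a non-whitespace character (captured as 'val').
With 2 capturing groups, `findall` returns a 2-tuple per match.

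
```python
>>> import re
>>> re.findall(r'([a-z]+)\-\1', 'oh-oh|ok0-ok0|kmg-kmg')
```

['oh', 'kmg']

After group 1 captures some text, `\1` only succeeds where that same text appears again.
`findall` collects group 1 from each match (2 total).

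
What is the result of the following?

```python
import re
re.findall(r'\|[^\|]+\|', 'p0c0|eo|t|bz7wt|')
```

['|eo|', '|bz7wt|']

`findall` yields the raw match text (2 of them) because the pattern has no groups.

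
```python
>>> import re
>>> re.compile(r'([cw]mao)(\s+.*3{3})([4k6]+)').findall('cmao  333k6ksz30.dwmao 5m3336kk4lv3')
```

[('cmao', '  333k6ksz30.dwmao 5m333', '6kk4')]

This matches one of [cw], then the literal 'mao' (captured); then one or more of whitespace, then zero or more of any character, then exactly 3 of the literal '3' (captured); then one or more of one of [4k6] (captured).
Multiple groups make `findall` return tuples — one 3-tuple for the one match.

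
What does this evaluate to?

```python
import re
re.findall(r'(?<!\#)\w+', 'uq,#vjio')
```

A negative assertion filters positions out without eating any characters.
Walking the string: at [0:2] → 'uq'; at [5:8] → 'jio'.
`findall` yields the raw match text (2 of them) because the pattern has no groups.

['uq', 'jio']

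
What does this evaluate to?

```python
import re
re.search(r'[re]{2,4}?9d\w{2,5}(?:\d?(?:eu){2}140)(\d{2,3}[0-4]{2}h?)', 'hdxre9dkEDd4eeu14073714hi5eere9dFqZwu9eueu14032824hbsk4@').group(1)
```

'32824h'

Pattern: 2 to 4 of one of [re] (lazy), then the literal '9d', then 2 to 5 of a word character; then optionally a digit, then the literal 'eu' repeated 2 times, then the literal '140' (non-capturing group); then 2 to 3 of a digit, then exactly 2 of a character in [0-4], then optionally a literal 'h' (captured).
`re.search` scans for the first position where the pattern succeeds.
The match spans [26:51] → 'eere9dFqZwu9eueu14032824h'.
Captured: group 1 = '32824h'.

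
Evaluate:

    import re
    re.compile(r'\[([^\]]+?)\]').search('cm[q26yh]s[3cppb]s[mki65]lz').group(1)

The match spans [2:9] → '[q26yh]'.
Captured: group 1 = 'q26yh'.

'q26yh'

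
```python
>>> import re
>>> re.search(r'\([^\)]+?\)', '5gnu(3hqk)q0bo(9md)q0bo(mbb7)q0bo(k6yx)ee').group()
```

'(3hqk)'

`re.search` scans for the first position where the pattern succeeds.
The match spans [4:10] → '(3hqk)'.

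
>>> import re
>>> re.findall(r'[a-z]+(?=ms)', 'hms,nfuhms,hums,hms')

['h', 'nfuh', 'hu', 'h']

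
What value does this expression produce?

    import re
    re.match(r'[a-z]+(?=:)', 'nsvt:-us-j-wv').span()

With `match`, the pattern is implicitly anchored at the beginning.
The match spans [0:4] → 'nsvt'.

(0, 4)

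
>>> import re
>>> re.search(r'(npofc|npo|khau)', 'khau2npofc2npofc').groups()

('khau',)

The match spans [0:4] → 'khau'.
Captured: group 1 = 'khau'.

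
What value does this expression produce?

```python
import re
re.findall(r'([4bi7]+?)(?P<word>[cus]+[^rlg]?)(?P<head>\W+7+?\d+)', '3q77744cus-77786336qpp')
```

The pattern matches one or more of one of [4bi7] (lazy) (captured); then one or more of one of [cus], then optionally any character except [rlg] (captured as 'word'); then one or more of a non-word character, then one or more of the literal '7' (lazy), then one or more of a digit (captured as 'head').
Matches: at [2:19] match '77744cus-77786336', groups = ('77744', 'cus', '-77786336').
Multiple groups make `findall` return tuples — one 3-tuple for the one match.

[('77744', 'cus', '-77786336')]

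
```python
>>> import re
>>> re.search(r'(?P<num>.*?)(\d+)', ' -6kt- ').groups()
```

This matches zero or more of any character (lazy) (captured as 'num'); then one or more of a digit (captured).
Unlike `match`, `search` isn't anchored — it looks for the pattern anywhere in the string.
The match spans [0:3] → ' -6'.
Captured: group 1 = ' -', group 2 = '6'.

(' -', '6')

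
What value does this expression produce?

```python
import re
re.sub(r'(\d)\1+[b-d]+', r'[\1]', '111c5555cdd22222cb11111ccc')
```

'[1][5][2][1]'

`\1` has to match the exact text group 1 already captured.
`\1` in the replacement pulls in group 1's text for each match.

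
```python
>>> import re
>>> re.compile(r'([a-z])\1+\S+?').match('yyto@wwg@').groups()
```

('y',)

The match spans [0:3] → 'yyt'.
Captured: group 1 = 'y'.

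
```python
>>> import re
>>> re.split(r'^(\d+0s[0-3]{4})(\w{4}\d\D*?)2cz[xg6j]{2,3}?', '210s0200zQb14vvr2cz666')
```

['', '210s0200', 'zQb14vvr', '6']

The pattern matches anchored at the start of the string; then one or more of a digit, then the literal '0s', then exactly 4 of a character in [0-3] (captured); then exactly 4 of a word character, then a digit, then zero or more of a non-digit (lazy) (captured); then the literal '2cz', then 2 to 3 of one of [xg6j] (lazy).
A non-greedy quantifier consumes as few characters as it can — just enough that the remainder of the pattern still matches from where it stops; whatever follows it matches normally.
Matches to split on: at [0:21] → '210s0200zQb14vvr2cz66'.
Because the pattern has a capturing group, `split` also inserts each captured text between the pieces.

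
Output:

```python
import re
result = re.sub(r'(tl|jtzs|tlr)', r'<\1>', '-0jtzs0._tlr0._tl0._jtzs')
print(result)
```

-0<jtzs>0._<tl>r0._<tl>0._<jtzs>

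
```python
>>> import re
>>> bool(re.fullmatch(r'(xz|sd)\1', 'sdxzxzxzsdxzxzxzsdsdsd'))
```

False

`re.fullmatch` requires the pattern to consume the entire string.
Here the pattern can't cover the whole string, so the call returns None, and `bool(None)` is False.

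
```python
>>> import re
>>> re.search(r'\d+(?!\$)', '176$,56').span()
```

(0, 2)

Because the assertion is negative and zero-width, positions next to the forbidden text are skipped.
Unlike `match`, `search` isn't anchored — it looks for the pattern anywhere in the string.
The match spans [0:2] → '17'.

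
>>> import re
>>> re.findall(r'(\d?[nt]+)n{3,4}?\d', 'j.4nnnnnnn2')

Because there's exactly one group, `findall` drops the full match and keeps group 1 from the one hit.

['4nnnn']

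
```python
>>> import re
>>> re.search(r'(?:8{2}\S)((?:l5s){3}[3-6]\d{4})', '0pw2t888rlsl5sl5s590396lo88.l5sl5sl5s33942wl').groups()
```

('l5sl5sl5s33942',)

The match spans [25:42] → '88.l5sl5sl5s33942'.
Captured: group 1 = 'l5sl5sl5s33942'.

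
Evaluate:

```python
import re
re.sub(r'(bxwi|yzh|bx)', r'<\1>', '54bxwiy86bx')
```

Alternation tries branches left to right and keeps the first one that lets the overall match succeed at that position.
`\1` in the replacement pulls in group 1's text for each match.

'54<bxwi>y86<bx>'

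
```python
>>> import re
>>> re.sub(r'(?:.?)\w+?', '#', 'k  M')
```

'# #'

This matches optionally any character (non-capturing group); then one or more of a word character (lazy).
Matches: at [0:1] → 'k'; at [2:4] → ' M'.
Every occurrence is swapped for '#'.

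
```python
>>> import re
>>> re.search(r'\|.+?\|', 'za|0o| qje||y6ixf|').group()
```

The match spans [2:6] → '|0o|'.

'|0o|'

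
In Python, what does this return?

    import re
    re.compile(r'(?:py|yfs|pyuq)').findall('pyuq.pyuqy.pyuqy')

['py', 'py', 'py']

The regex engine tests alternatives in the order written; an earlier branch that matches wins even if a later one would match more.
Scanning left to right: at [0:2] → 'py'; at [5:7] → 'py'; at [11:13] → 'py'.
Since nothing is captured, `findall` lists the 3 matched substrings directly.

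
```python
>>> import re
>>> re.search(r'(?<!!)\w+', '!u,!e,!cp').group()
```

`(?!…)`/`(?<!…)` only lets a position through if the neighbouring text does NOT match; no characters are consumed.
`re.search` scans for the first position where the pattern succeeds.
The match spans [8:9] → 'p'.

'p'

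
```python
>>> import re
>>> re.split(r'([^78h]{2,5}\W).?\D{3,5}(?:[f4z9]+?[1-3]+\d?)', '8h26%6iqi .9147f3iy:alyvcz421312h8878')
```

Pattern: 2 to 5 of any character except [78h], then a non-word character (captured); then optionally any character, then 3 to 5 of a non-digit; then one or more of one of [f4z9] (lazy), then one or more of a character in [1-3], then optionally a digit (non-capturing group).
Matches to split on: at [2:14] → '26%6iqi .914'; at [15:32] → 'f3iy:alyvcz421312'.
`re.split` interleaves the captured-group text with the surrounding fragments.

['8h', '26%', '7', 'f3iy:', 'h8878']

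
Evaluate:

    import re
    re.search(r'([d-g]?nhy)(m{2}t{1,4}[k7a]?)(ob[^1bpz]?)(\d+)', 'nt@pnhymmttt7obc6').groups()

The match spans [4:17] → 'nhymmttt7obc6'.
Captured: group 1 = 'nhy', group 2 = 'mmttt7', group 3 = 'obc', group 4 = '6'.

('nhy', 'mmttt7', 'obc', '6')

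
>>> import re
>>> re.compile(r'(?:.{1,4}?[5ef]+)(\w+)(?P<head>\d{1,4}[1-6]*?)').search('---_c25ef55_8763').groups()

('_876', '3')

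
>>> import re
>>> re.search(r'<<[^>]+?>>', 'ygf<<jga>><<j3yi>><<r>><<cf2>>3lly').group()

Unlike `match`, `search` isn't anchored — it looks for the pattern anywhere in the string.
The match spans [3:10] → '<<jga>>'.

'<<jga>>'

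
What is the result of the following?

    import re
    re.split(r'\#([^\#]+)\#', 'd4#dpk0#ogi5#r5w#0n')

Matches to split on: at [2:8] → '#dpk0#'; at [12:17] → '#r5w#'.
Because the pattern has a capturing group, `split` also inserts each captured text between the pieces.

['d4', 'dpk0', 'ogi5', 'r5w', '0n']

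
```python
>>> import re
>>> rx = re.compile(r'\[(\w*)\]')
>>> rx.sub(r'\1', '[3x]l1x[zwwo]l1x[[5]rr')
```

'3xl1xzwwol1x[5rr'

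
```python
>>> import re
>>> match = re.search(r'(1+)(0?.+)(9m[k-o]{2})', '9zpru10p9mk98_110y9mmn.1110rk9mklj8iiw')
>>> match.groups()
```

('1', '0p9mk98_110y9mmn.1110rk', '9mkl')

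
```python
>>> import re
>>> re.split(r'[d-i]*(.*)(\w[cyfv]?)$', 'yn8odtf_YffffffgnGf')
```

The pattern matches zero or more of a character in [d-i]; then zero or more of any character (captured); then a word character, then optionally one of [cyfv] (captured); then anchored at the end.
Matches to split on: at [0:19] → 'yn8odtf_YffffffgnGf'.
Because the pattern has a capturing group, `split` also inserts each captured text between the pieces.

['', 'yn8odtf_YffffffgnG', 'f', '']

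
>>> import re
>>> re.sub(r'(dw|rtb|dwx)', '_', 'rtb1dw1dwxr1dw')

The regex engine tests alternatives in the order written; an earlier branch that matches wins even if a later one would match more.
Every occurrence is swapped for '_'.

'_1_1_xr1_'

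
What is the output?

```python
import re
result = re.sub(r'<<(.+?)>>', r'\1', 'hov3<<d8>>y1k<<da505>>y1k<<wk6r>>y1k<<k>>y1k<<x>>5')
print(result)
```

hov3d8y1kda505y1kwk6ry1kky1kx5

Because the quantifier is non-greedy, it stops expanding at the earliest point where the rest of the pattern can succeed.
Matches: at [4:10] → '<<d8>>'; at [13:22] → '<<da505>>'; at [25:33] → '<<wk6r>>'; at [36:41] → '<<k>>'; at [44:49] → '<<x>>'.
`\1` in the replacement pulls in group 1's text for each match.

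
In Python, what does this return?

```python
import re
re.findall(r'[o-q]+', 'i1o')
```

The pattern matches one or more of a character in [o-q].
Matches: at [2:3] → 'o'.
Since nothing is captured, `findall` lists the 1 matched substring directly.

['o']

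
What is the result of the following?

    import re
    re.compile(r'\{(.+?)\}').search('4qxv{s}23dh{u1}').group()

The `?` after the quantifier makes it lazy — it takes as little as possible before letting the rest of the pattern try.
`re.search` scans for the first position where the pattern succeeds.
The match spans [4:7] → '{s}'.
Captured: group 1 = 's'.

'{s}'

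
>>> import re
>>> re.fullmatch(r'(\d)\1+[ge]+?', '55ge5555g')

None

The backreference `\1` re-matches whatever the first group consumed, character for character.
For `fullmatch`, every character of the input must be accounted for by the pattern.
Here there's no way to consume every character, so the call returns None.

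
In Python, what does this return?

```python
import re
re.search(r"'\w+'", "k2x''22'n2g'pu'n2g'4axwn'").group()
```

The match spans [4:8] → "'22'".

"'22'"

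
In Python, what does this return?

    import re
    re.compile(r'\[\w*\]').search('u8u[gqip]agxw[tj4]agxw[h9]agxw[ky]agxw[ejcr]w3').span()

(3, 9)

`search` walks the string left to right and returns the first match it finds.
The match spans [3:9] → '[gqip]'.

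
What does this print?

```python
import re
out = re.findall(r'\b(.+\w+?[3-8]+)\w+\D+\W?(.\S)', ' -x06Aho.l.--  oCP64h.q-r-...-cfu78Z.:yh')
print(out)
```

Pattern: a word boundary (`\b`, zero-width); then one or more of any character, then one or more of a word character (lazy), then one or more of a character in [3-8] (captured); then one or more of a word character; then one or more of a non-digit, then optionally a non-word character; then any character, then a non-whitespace character (captured).
Matches: at [2:40] match 'x06Aho.l.--  oCP64h.q-r-...-cfu78Z.:yh', groups = ('x06Aho.l.--  oCP64h.q-r-...-cfu78', 'yh').
`findall` packs the 2 group values into a tuple for every match.

[('x06Aho.l.--  oCP64h.q-r-...-cfu78', 'yh')]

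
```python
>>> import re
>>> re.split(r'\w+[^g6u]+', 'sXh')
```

['', '']

This matches one or more of a word character; then one or more of any character except [g6u].
Splitting on the pattern gives 2 pieces.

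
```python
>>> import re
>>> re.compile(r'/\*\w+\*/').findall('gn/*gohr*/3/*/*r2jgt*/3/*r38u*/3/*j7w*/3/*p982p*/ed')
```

No capturing groups, so `findall` returns the 5 full match strings.

['/*gohr*/', '/*r2jgt*/', '/*r38u*/', '/*j7w*/', '/*p982p*/']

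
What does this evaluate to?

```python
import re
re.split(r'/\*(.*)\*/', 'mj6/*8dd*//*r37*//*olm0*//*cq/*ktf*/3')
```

['mj6', '8dd*//*r37*//*olm0*//*cq/*ktf', '3']

`re.split` interleaves the captured-group text with the surrounding fragments.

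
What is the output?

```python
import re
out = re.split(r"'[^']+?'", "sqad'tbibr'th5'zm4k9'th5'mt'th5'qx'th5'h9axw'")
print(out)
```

Each match becomes a cut point; 6 segments remain.

['sqad', 'th5', 'th5', 'th5', 'th5', '']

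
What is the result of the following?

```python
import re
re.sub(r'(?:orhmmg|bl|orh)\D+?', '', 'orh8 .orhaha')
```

'orh8 .ha'

Each match is replaced by ''.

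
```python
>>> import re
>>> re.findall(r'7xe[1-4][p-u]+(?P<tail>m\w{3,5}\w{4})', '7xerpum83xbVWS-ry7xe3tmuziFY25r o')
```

['muziFY25r']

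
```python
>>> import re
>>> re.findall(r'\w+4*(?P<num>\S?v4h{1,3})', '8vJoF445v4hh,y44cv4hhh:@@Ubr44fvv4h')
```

['v4hh', 'v4hhh', 'v4h']

The pattern matches one or more of a word character, then zero or more of a literal '4'; then optionally a non-whitespace character, then the literal 'v4', then 1 to 3 of a literal 'h' (captured as 'num').
One capturing group, so `findall` returns just the captured substring from each match — 3 in all.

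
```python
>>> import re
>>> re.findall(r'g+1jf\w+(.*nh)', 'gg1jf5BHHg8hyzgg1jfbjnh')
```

The pattern matches one or more of a literal 'g'; then the literal '1', then the literal 'jf', then one or more of a word character; then zero or more of any character, then the literal 'nh' (captured).
Because there's exactly one group, `findall` drops the full match and keeps group 1 from the one hit.

['nh']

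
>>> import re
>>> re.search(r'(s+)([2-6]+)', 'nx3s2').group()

The pattern matches one or more of a literal 's' (captured); then one or more of a character in [2-6] (captured).
Unlike `match`, `search` isn't anchored — it looks for the pattern anywhere in the string.
The match spans [3:5] → 's2'.
Captured: group 1 = 's', group 2 = '2'.

's2'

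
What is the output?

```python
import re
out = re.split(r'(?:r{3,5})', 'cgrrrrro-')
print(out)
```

['cg', 'o-']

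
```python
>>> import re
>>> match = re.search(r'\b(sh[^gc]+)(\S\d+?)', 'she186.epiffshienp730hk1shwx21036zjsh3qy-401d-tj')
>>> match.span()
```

(0, 44)

Pattern: a word boundary (`\b`, zero-width); then the literal 'sh', then one or more of any character except [gc] (captured); then a non-whitespace character, then one or more of a digit (lazy) (captured).
`re.search` scans for the first position where the pattern succeeds.
The match spans [0:44] → 'she186.epiffshienp730hk1shwx21036zjsh3qy-401'.
Captured: group 1 = 'she186.epiffshienp730hk1shwx21036zjsh3qy-4', group 2 = '01'.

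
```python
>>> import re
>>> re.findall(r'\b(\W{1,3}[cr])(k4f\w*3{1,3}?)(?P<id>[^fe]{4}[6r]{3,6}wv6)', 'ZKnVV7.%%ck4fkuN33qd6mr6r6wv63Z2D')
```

[('.%%c', 'k4fkuN33', 'qd6mr6r6wv6')]

With 3 capturing groups, `findall` returns a 3-tuple per match.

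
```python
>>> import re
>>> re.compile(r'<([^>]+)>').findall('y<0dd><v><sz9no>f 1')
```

['0dd', 'v', 'sz9no']

One capturing group, so `findall` returns just the captured substring from each match — 3 in all.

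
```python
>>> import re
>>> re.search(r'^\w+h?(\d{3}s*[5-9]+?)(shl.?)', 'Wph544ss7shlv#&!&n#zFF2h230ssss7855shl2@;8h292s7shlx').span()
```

Pattern: anchored at the start of the string; then one or more of a word character, then optionally a literal 'h'; then exactly 3 of a digit, then zero or more of the literal 's', then one or more of a character in [5-9] (lazy) (captured); then the literal 'shl', then optionally any character (captured).
`search` walks the string left to right and returns the first match it finds.
The match spans [0:13] → 'Wph544ss7shlv'.
Captured: group 1 = '544ss7', group 2 = 'shlv'.

(0, 13)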